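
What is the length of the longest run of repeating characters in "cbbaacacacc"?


Input: "cbbaacacacc"
Scanning for longest run:
  Position 1 ('b'): new char, reset run to 1
  Position 2 ('b'): continues run of 'b', length=2
  Position 3 ('a'): new char, reset run to 1
  Position 4 ('a'): continues run of 'a', length=2
  Position 5 ('c'): new char, reset run to 1
  Position 6 ('a'): new char, reset run to 1
  Position 7 ('c'): new char, reset run to 1
  Position 8 ('a'): new char, reset run to 1
  Position 9 ('c'): new char, reset run to 1
  Position 10 ('c'): continues run of 'c', length=2
Longest run: 'b' with length 2

2


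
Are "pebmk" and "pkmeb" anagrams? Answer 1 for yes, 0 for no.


Strings: "pebmk", "pkmeb"
Sorted first:  bekmp
Sorted second: bekmp
Sorted forms match => anagrams

1


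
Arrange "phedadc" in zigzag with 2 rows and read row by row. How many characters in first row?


Zigzag "phedadc" into 2 rows:
Placing characters:
  'p' => row 0
  'h' => row 1
  'e' => row 0
  'd' => row 1
  'a' => row 0
  'd' => row 1
  'c' => row 0
Rows:
  Row 0: "peac"
  Row 1: "hdd"
First row length: 4

4


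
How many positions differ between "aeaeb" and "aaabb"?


Comparing "aeaeb" and "aaabb" position by position:
  Position 0: 'a' vs 'a' => same
  Position 1: 'e' vs 'a' => DIFFER
  Position 2: 'a' vs 'a' => same
  Position 3: 'e' vs 'b' => DIFFER
  Position 4: 'b' vs 'b' => same
Positions that differ: 2

2


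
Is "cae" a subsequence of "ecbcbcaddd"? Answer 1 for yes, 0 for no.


Check if "cae" is a subsequence of "ecbcbcaddd"
Greedy scan:
  Position 0 ('e'): no match needed
  Position 1 ('c'): matches sub[0] = 'c'
  Position 2 ('b'): no match needed
  Position 3 ('c'): no match needed
  Position 4 ('b'): no match needed
  Position 5 ('c'): no match needed
  Position 6 ('a'): matches sub[1] = 'a'
  Position 7 ('d'): no match needed
  Position 8 ('d'): no match needed
  Position 9 ('d'): no match needed
Only matched 2/3 characters => not a subsequence

0


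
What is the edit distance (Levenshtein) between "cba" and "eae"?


Computing edit distance: "cba" -> "eae"
DP table:
           e    a    e
      0    1    2    3
  c   1    1    2    3
  b   2    2    2    3
  a   3    3    2    3
Edit distance = dp[3][3] = 3

3


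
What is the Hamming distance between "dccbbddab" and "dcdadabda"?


Comparing "dccbbddab" and "dcdadabda" position by position:
  Position 0: 'd' vs 'd' => same
  Position 1: 'c' vs 'c' => same
  Position 2: 'c' vs 'd' => differ
  Position 3: 'b' vs 'a' => differ
  Position 4: 'b' vs 'd' => differ
  Position 5: 'd' vs 'a' => differ
  Position 6: 'd' vs 'b' => differ
  Position 7: 'a' vs 'd' => differ
  Position 8: 'b' vs 'a' => differ
Total differences (Hamming distance): 7

7


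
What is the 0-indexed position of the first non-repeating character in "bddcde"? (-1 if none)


Input: bddcde
Character frequencies:
  'b': 1
  'c': 1
  'd': 3
  'e': 1
Scanning left to right for freq == 1:
  Position 0 ('b'): unique! => answer = 0

0


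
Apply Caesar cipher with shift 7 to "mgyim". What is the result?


Caesar cipher: shift "mgyim" by 7
  'm' (pos 12) + 7 = pos 19 = 't'
  'g' (pos 6) + 7 = pos 13 = 'n'
  'y' (pos 24) + 7 = pos 5 = 'f'
  'i' (pos 8) + 7 = pos 15 = 'p'
  'm' (pos 12) + 7 = pos 19 = 't'
Result: tnfpt

tnfpt


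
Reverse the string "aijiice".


Input: aijiice
Reading characters right to left:
  Position 6: 'e'
  Position 5: 'c'
  Position 4: 'i'
  Position 3: 'i'
  Position 2: 'j'
  Position 1: 'i'
  Position 0: 'a'
Reversed: eciijia

eciijia


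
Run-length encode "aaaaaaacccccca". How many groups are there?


Input: aaaaaaacccccca
Scanning for consecutive runs:
  Group 1: 'a' x 7 (positions 0-6)
  Group 2: 'c' x 6 (positions 7-12)
  Group 3: 'a' x 1 (positions 13-13)
Total groups: 3

3


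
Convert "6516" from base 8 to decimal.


Input: "6516" in base 8
Positional expansion:
  Digit '6' (value 6) x 8^3 = 3072
  Digit '5' (value 5) x 8^2 = 320
  Digit '1' (value 1) x 8^1 = 8
  Digit '6' (value 6) x 8^0 = 6
Sum = 3406

3406


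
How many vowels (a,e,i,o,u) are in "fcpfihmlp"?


Input: fcpfihmlp
Checking each character:
  'f' at position 0: consonant
  'c' at position 1: consonant
  'p' at position 2: consonant
  'f' at position 3: consonant
  'i' at position 4: vowel (running total: 1)
  'h' at position 5: consonant
  'm' at position 6: consonant
  'l' at position 7: consonant
  'p' at position 8: consonant
Total vowels: 1

1


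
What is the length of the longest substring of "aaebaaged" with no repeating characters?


Input: "aaebaaged"
Sliding window (track last position of each char):
  Position 0 ('a'): window [0,0] length 1 -- new best
  Position 1 ('a'): repeat (last at 0), move window start to 1
  Position 1 ('a'): window [1,1] length 1
  Position 2 ('e'): window [1,2] length 2 -- new best
  Position 3 ('b'): window [1,3] length 3 -- new best
  Position 4 ('a'): repeat (last at 1), move window start to 2
  Position 4 ('a'): window [2,4] length 3
  Position 5 ('a'): repeat (last at 4), move window start to 5
  Position 5 ('a'): window [5,5] length 1
  Position 6 ('g'): window [5,6] length 2
  Position 7 ('e'): window [5,7] length 3
  Position 8 ('d'): window [5,8] length 4 -- new best
Longest substring with no repeats: "aged" with length 4

4


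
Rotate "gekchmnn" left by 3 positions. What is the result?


Input: "gekchmnn", rotate left by 3
First 3 characters: "gek"
Remaining characters: "chmnn"
Concatenate remaining + first: "chmnn" + "gek" = "chmnngek"

chmnngek


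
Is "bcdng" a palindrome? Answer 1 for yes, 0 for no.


Input: bcdng
Reversed: gndcb
  Compare pos 0 ('b') with pos 4 ('g'): MISMATCH
  Compare pos 1 ('c') with pos 3 ('n'): MISMATCH
Result: not a palindrome

0


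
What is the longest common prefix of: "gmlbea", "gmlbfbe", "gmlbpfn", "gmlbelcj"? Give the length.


Words: gmlbea, gmlbfbe, gmlbpfn, gmlbelcj
  Position 0: all 'g' => match
  Position 1: all 'm' => match
  Position 2: all 'l' => match
  Position 3: all 'b' => match
  Position 4: ('e', 'f', 'p', 'e') => mismatch, stop
LCP = "gmlb" (length 4)

4


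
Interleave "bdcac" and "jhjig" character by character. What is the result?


Interleaving "bdcac" and "jhjig":
  Position 0: 'b' from first, 'j' from second => "bj"
  Position 1: 'd' from first, 'h' from second => "dh"
  Position 2: 'c' from first, 'j' from second => "cj"
  Position 3: 'a' from first, 'i' from second => "ai"
  Position 4: 'c' from first, 'g' from second => "cg"
Result: bjdhcjaicg

bjdhcjaicg


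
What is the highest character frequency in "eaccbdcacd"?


Input: eaccbdcacd
Character counts:
  'a': 2
  'b': 1
  'c': 4
  'd': 2
  'e': 1
Maximum frequency: 4

4


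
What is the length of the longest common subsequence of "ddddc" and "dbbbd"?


LCS of "ddddc" and "dbbbd"
DP table:
           d    b    b    b    d
      0    0    0    0    0    0
  d   0    1    1    1    1    1
  d   0    1    1    1    1    2
  d   0    1    1    1    1    2
  d   0    1    1    1    1    2
  c   0    1    1    1    1    2
LCS length = dp[5][5] = 2

2


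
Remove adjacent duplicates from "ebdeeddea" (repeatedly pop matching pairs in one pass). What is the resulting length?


Input: ebdeeddea
Stack-based adjacent duplicate removal:
  Read 'e': push. Stack: e
  Read 'b': push. Stack: eb
  Read 'd': push. Stack: ebd
  Read 'e': push. Stack: ebde
  Read 'e': matches stack top 'e' => pop. Stack: ebd
  Read 'd': matches stack top 'd' => pop. Stack: eb
  Read 'd': push. Stack: ebd
  Read 'e': push. Stack: ebde
  Read 'a': push. Stack: ebdea
Final stack: "ebdea" (length 5)

5


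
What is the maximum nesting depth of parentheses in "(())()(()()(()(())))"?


Input: "(())()(()()(()(())))"
Tracking depth:
  Position 0 '(': depth becomes 1
  Position 1 '(': depth becomes 2
  Position 2 ')': depth becomes 1
  Position 3 ')': depth becomes 0
  Position 4 '(': depth becomes 1
  Position 5 ')': depth becomes 0
  Position 6 '(': depth becomes 1
  Position 7 '(': depth becomes 2
  Position 8 ')': depth becomes 1
  Position 9 '(': depth becomes 2
  Position 10 ')': depth becomes 1
  Position 11 '(': depth becomes 2
  Position 12 '(': depth becomes 3
  Position 13 ')': depth becomes 2
  Position 14 '(': depth becomes 3
  Position 15 '(': depth becomes 4
  Position 16 ')': depth becomes 3
  Position 17 ')': depth becomes 2
  Position 18 ')': depth becomes 1
  Position 19 ')': depth becomes 0
Maximum depth reached: 4

4


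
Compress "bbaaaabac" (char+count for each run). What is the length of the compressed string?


Input: bbaaaabac
Runs:
  'b' x 2 => "b2"
  'a' x 4 => "a4"
  'b' x 1 => "b1"
  'a' x 1 => "a1"
  'c' x 1 => "c1"
Compressed: "b2a4b1a1c1"
Compressed length: 10

10


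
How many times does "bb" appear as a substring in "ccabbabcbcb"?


Searching for "bb" in "ccabbabcbcb"
Scanning each position:
  Position 0: "cc" => no
  Position 1: "ca" => no
  Position 2: "ab" => no
  Position 3: "bb" => MATCH
  Position 4: "ba" => no
  Position 5: "ab" => no
  Position 6: "bc" => no
  Position 7: "cb" => no
  Position 8: "bc" => no
  Position 9: "cb" => no
Total occurrences: 1

1


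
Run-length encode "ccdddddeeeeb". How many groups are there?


Input: ccdddddeeeeb
Scanning for consecutive runs:
  Group 1: 'c' x 2 (positions 0-1)
  Group 2: 'd' x 5 (positions 2-6)
  Group 3: 'e' x 4 (positions 7-10)
  Group 4: 'b' x 1 (positions 11-11)
Total groups: 4

4


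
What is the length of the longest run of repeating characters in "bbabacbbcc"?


Input: "bbabacbbcc"
Scanning for longest run:
  Position 1 ('b'): continues run of 'b', length=2
  Position 2 ('a'): new char, reset run to 1
  Position 3 ('b'): new char, reset run to 1
  Position 4 ('a'): new char, reset run to 1
  Position 5 ('c'): new char, reset run to 1
  Position 6 ('b'): new char, reset run to 1
  Position 7 ('b'): continues run of 'b', length=2
  Position 8 ('c'): new char, reset run to 1
  Position 9 ('c'): continues run of 'c', length=2
Longest run: 'b' with length 2

2


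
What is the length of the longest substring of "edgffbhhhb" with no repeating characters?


Input: "edgffbhhhb"
Sliding window (track last position of each char):
  Position 0 ('e'): window [0,0] length 1 -- new best
  Position 1 ('d'): window [0,1] length 2 -- new best
  Position 2 ('g'): window [0,2] length 3 -- new best
  Position 3 ('f'): window [0,3] length 4 -- new best
  Position 4 ('f'): repeat (last at 3), move window start to 4
  Position 4 ('f'): window [4,4] length 1
  Position 5 ('b'): window [4,5] length 2
  Position 6 ('h'): window [4,6] length 3
  Position 7 ('h'): repeat (last at 6), move window start to 7
  Position 7 ('h'): window [7,7] length 1
  Position 8 ('h'): repeat (last at 7), move window start to 8
  Position 8 ('h'): window [8,8] length 1
  Position 9 ('b'): window [8,9] length 2
Longest substring with no repeats: "edgf" with length 4

4


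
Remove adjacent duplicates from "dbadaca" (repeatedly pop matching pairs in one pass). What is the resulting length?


Input: dbadaca
Stack-based adjacent duplicate removal:
  Read 'd': push. Stack: d
  Read 'b': push. Stack: db
  Read 'a': push. Stack: dba
  Read 'd': push. Stack: dbad
  Read 'a': push. Stack: dbada
  Read 'c': push. Stack: dbadac
  Read 'a': push. Stack: dbadaca
Final stack: "dbadaca" (length 7)

7


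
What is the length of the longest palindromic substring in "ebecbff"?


Input: "ebecbff"
Checking substrings for palindromes:
  [0:3] "ebe" (len 3) => palindrome
  [5:7] "ff" (len 2) => palindrome
Longest palindromic substring: "ebe" with length 3

3


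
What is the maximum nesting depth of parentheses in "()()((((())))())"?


Input: "()()((((())))())"
Tracking depth:
  Position 0 '(': depth becomes 1
  Position 1 ')': depth becomes 0
  Position 2 '(': depth becomes 1
  Position 3 ')': depth becomes 0
  Position 4 '(': depth becomes 1
  Position 5 '(': depth becomes 2
  Position 6 '(': depth becomes 3
  Position 7 '(': depth becomes 4
  Position 8 '(': depth becomes 5
  Position 9 ')': depth becomes 4
  Position 10 ')': depth becomes 3
  Position 11 ')': depth becomes 2
  Position 12 ')': depth becomes 1
  Position 13 '(': depth becomes 2
  Position 14 ')': depth becomes 1
  Position 15 ')': depth becomes 0
Maximum depth reached: 5

5


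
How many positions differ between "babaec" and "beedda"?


Comparing "babaec" and "beedda" position by position:
  Position 0: 'b' vs 'b' => same
  Position 1: 'a' vs 'e' => DIFFER
  Position 2: 'b' vs 'e' => DIFFER
  Position 3: 'a' vs 'd' => DIFFER
  Position 4: 'e' vs 'd' => DIFFER
  Position 5: 'c' vs 'a' => DIFFER
Positions that differ: 5

5


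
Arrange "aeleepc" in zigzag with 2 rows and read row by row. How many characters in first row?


Zigzag "aeleepc" into 2 rows:
Placing characters:
  'a' => row 0
  'e' => row 1
  'l' => row 0
  'e' => row 1
  'e' => row 0
  'p' => row 1
  'c' => row 0
Rows:
  Row 0: "alec"
  Row 1: "eep"
First row length: 4

4


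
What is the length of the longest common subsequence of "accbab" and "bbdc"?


LCS of "accbab" and "bbdc"
DP table:
           b    b    d    c
      0    0    0    0    0
  a   0    0    0    0    0
  c   0    0    0    0    1
  c   0    0    0    0    1
  b   0    1    1    1    1
  a   0    1    1    1    1
  b   0    1    2    2    2
LCS length = dp[6][4] = 2

2


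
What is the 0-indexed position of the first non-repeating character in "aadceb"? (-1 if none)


Input: aadceb
Character frequencies:
  'a': 2
  'b': 1
  'c': 1
  'd': 1
  'e': 1
Scanning left to right for freq == 1:
  Position 0 ('a'): freq=2, skip
  Position 1 ('a'): freq=2, skip
  Position 2 ('d'): unique! => answer = 2

2


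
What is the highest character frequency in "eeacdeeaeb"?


Input: eeacdeeaeb
Character counts:
  'a': 2
  'b': 1
  'c': 1
  'd': 1
  'e': 5
Maximum frequency: 5

5


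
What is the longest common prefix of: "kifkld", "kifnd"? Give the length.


Words: kifkld, kifnd
  Position 0: all 'k' => match
  Position 1: all 'i' => match
  Position 2: all 'f' => match
  Position 3: ('k', 'n') => mismatch, stop
LCP = "kif" (length 3)

3


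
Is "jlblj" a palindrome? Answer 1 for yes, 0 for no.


Input: jlblj
Reversed: jlblj
  Compare pos 0 ('j') with pos 4 ('j'): match
  Compare pos 1 ('l') with pos 3 ('l'): match
Result: palindrome

1


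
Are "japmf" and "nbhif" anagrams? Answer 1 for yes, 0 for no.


Strings: "japmf", "nbhif"
Sorted first:  afjmp
Sorted second: bfhin
Differ at position 0: 'a' vs 'b' => not anagrams

0


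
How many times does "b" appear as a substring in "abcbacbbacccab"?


Searching for "b" in "abcbacbbacccab"
Scanning each position:
  Position 0: "a" => no
  Position 1: "b" => MATCH
  Position 2: "c" => no
  Position 3: "b" => MATCH
  Position 4: "a" => no
  Position 5: "c" => no
  Position 6: "b" => MATCH
  Position 7: "b" => MATCH
  Position 8: "a" => no
  Position 9: "c" => no
  Position 10: "c" => no
  Position 11: "c" => no
  Position 12: "a" => no
  Position 13: "b" => MATCH
Total occurrences: 5

5


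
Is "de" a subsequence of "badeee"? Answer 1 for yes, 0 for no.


Check if "de" is a subsequence of "badeee"
Greedy scan:
  Position 0 ('b'): no match needed
  Position 1 ('a'): no match needed
  Position 2 ('d'): matches sub[0] = 'd'
  Position 3 ('e'): matches sub[1] = 'e'
  Position 4 ('e'): no match needed
  Position 5 ('e'): no match needed
All 2 characters matched => is a subsequence

1


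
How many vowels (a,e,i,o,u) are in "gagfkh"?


Input: gagfkh
Checking each character:
  'g' at position 0: consonant
  'a' at position 1: vowel (running total: 1)
  'g' at position 2: consonant
  'f' at position 3: consonant
  'k' at position 4: consonant
  'h' at position 5: consonant
Total vowels: 1

1


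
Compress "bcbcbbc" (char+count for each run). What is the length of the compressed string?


Input: bcbcbbc
Runs:
  'b' x 1 => "b1"
  'c' x 1 => "c1"
  'b' x 1 => "b1"
  'c' x 1 => "c1"
  'b' x 2 => "b2"
  'c' x 1 => "c1"
Compressed: "b1c1b1c1b2c1"
Compressed length: 12

12


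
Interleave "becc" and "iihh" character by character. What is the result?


Interleaving "becc" and "iihh":
  Position 0: 'b' from first, 'i' from second => "bi"
  Position 1: 'e' from first, 'i' from second => "ei"
  Position 2: 'c' from first, 'h' from second => "ch"
  Position 3: 'c' from first, 'h' from second => "ch"
Result: bieichch

bieichch


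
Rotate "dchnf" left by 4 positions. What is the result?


Input: "dchnf", rotate left by 4
First 4 characters: "dchn"
Remaining characters: "f"
Concatenate remaining + first: "f" + "dchn" = "fdchn"

fdchn


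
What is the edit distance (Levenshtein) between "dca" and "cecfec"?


Computing edit distance: "dca" -> "cecfec"
DP table:
           c    e    c    f    e    c
      0    1    2    3    4    5    6
  d   1    1    2    3    4    5    6
  c   2    1    2    2    3    4    5
  a   3    2    2    3    3    4    5
Edit distance = dp[3][6] = 5

5


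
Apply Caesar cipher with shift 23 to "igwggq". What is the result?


Caesar cipher: shift "igwggq" by 23
  'i' (pos 8) + 23 = pos 5 = 'f'
  'g' (pos 6) + 23 = pos 3 = 'd'
  'w' (pos 22) + 23 = pos 19 = 't'
  'g' (pos 6) + 23 = pos 3 = 'd'
  'g' (pos 6) + 23 = pos 3 = 'd'
  'q' (pos 16) + 23 = pos 13 = 'n'
Result: fdtddn

fdtddn


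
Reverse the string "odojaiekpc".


Input: odojaiekpc
Reading characters right to left:
  Position 9: 'c'
  Position 8: 'p'
  Position 7: 'k'
  Position 6: 'e'
  Position 5: 'i'
  Position 4: 'a'
  Position 3: 'j'
  Position 2: 'o'
  Position 1: 'd'
  Position 0: 'o'
Reversed: cpkeiajodo

cpkeiajodo


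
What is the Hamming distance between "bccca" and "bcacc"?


Comparing "bccca" and "bcacc" position by position:
  Position 0: 'b' vs 'b' => same
  Position 1: 'c' vs 'c' => same
  Position 2: 'c' vs 'a' => differ
  Position 3: 'c' vs 'c' => same
  Position 4: 'a' vs 'c' => differ
Total differences (Hamming distance): 2

2


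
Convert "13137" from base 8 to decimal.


Input: "13137" in base 8
Positional expansion:
  Digit '1' (value 1) x 8^4 = 4096
  Digit '3' (value 3) x 8^3 = 1536
  Digit '1' (value 1) x 8^2 = 64
  Digit '3' (value 3) x 8^1 = 24
  Digit '7' (value 7) x 8^0 = 7
Sum = 5727

5727


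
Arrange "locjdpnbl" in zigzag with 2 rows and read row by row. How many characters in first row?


Zigzag "locjdpnbl" into 2 rows:
Placing characters:
  'l' => row 0
  'o' => row 1
  'c' => row 0
  'j' => row 1
  'd' => row 0
  'p' => row 1
  'n' => row 0
  'b' => row 1
  'l' => row 0
Rows:
  Row 0: "lcdnl"
  Row 1: "ojpb"
First row length: 5

5


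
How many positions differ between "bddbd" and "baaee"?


Comparing "bddbd" and "baaee" position by position:
  Position 0: 'b' vs 'b' => same
  Position 1: 'd' vs 'a' => DIFFER
  Position 2: 'd' vs 'a' => DIFFER
  Position 3: 'b' vs 'e' => DIFFER
  Position 4: 'd' vs 'e' => DIFFER
Positions that differ: 4

4


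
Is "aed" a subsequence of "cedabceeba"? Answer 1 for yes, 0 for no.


Check if "aed" is a subsequence of "cedabceeba"
Greedy scan:
  Position 0 ('c'): no match needed
  Position 1 ('e'): no match needed
  Position 2 ('d'): no match needed
  Position 3 ('a'): matches sub[0] = 'a'
  Position 4 ('b'): no match needed
  Position 5 ('c'): no match needed
  Position 6 ('e'): matches sub[1] = 'e'
  Position 7 ('e'): no match needed
  Position 8 ('b'): no match needed
  Position 9 ('a'): no match needed
Only matched 2/3 characters => not a subsequence

0


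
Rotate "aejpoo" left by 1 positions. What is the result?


Input: "aejpoo", rotate left by 1
First 1 characters: "a"
Remaining characters: "ejpoo"
Concatenate remaining + first: "ejpoo" + "a" = "ejpooa"

ejpooa


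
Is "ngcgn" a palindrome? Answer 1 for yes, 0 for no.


Input: ngcgn
Reversed: ngcgn
  Compare pos 0 ('n') with pos 4 ('n'): match
  Compare pos 1 ('g') with pos 3 ('g'): match
Result: palindrome

1


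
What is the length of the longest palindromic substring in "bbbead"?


Input: "bbbead"
Checking substrings for palindromes:
  [0:3] "bbb" (len 3) => palindrome
  [0:2] "bb" (len 2) => palindrome
  [1:3] "bb" (len 2) => palindrome
Longest palindromic substring: "bbb" with length 3

3


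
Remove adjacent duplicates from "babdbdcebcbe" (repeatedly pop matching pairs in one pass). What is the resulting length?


Input: babdbdcebcbe
Stack-based adjacent duplicate removal:
  Read 'b': push. Stack: b
  Read 'a': push. Stack: ba
  Read 'b': push. Stack: bab
  Read 'd': push. Stack: babd
  Read 'b': push. Stack: babdb
  Read 'd': push. Stack: babdbd
  Read 'c': push. Stack: babdbdc
  Read 'e': push. Stack: babdbdce
  Read 'b': push. Stack: babdbdceb
  Read 'c': push. Stack: babdbdcebc
  Read 'b': push. Stack: babdbdcebcb
  Read 'e': push. Stack: babdbdcebcbe
Final stack: "babdbdcebcbe" (length 12)

12


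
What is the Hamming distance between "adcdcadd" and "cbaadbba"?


Comparing "adcdcadd" and "cbaadbba" position by position:
  Position 0: 'a' vs 'c' => differ
  Position 1: 'd' vs 'b' => differ
  Position 2: 'c' vs 'a' => differ
  Position 3: 'd' vs 'a' => differ
  Position 4: 'c' vs 'd' => differ
  Position 5: 'a' vs 'b' => differ
  Position 6: 'd' vs 'b' => differ
  Position 7: 'd' vs 'a' => differ
Total differences (Hamming distance): 8

8


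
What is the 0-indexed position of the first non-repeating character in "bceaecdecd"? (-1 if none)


Input: bceaecdecd
Character frequencies:
  'a': 1
  'b': 1
  'c': 3
  'd': 2
  'e': 3
Scanning left to right for freq == 1:
  Position 0 ('b'): unique! => answer = 0

0


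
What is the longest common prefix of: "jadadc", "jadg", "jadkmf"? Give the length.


Words: jadadc, jadg, jadkmf
  Position 0: all 'j' => match
  Position 1: all 'a' => match
  Position 2: all 'd' => match
  Position 3: ('a', 'g', 'k') => mismatch, stop
LCP = "jad" (length 3)

3


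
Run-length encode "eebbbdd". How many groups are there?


Input: eebbbdd
Scanning for consecutive runs:
  Group 1: 'e' x 2 (positions 0-1)
  Group 2: 'b' x 3 (positions 2-4)
  Group 3: 'd' x 2 (positions 5-6)
Total groups: 3

3


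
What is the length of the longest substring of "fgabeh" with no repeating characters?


Input: "fgabeh"
Sliding window (track last position of each char):
  Position 0 ('f'): window [0,0] length 1 -- new best
  Position 1 ('g'): window [0,1] length 2 -- new best
  Position 2 ('a'): window [0,2] length 3 -- new best
  Position 3 ('b'): window [0,3] length 4 -- new best
  Position 4 ('e'): window [0,4] length 5 -- new best
  Position 5 ('h'): window [0,5] length 6 -- new best
Longest substring with no repeats: "fgabeh" with length 6

6


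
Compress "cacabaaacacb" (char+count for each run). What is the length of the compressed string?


Input: cacabaaacacb
Runs:
  'c' x 1 => "c1"
  'a' x 1 => "a1"
  'c' x 1 => "c1"
  'a' x 1 => "a1"
  'b' x 1 => "b1"
  'a' x 3 => "a3"
  'c' x 1 => "c1"
  'a' x 1 => "a1"
  'c' x 1 => "c1"
  'b' x 1 => "b1"
Compressed: "c1a1c1a1b1a3c1a1c1b1"
Compressed length: 20

20


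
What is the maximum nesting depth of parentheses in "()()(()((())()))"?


Input: "()()(()((())()))"
Tracking depth:
  Position 0 '(': depth becomes 1
  Position 1 ')': depth becomes 0
  Position 2 '(': depth becomes 1
  Position 3 ')': depth becomes 0
  Position 4 '(': depth becomes 1
  Position 5 '(': depth becomes 2
  Position 6 ')': depth becomes 1
  Position 7 '(': depth becomes 2
  Position 8 '(': depth becomes 3
  Position 9 '(': depth becomes 4
  Position 10 ')': depth becomes 3
  Position 11 ')': depth becomes 2
  Position 12 '(': depth becomes 3
  Position 13 ')': depth becomes 2
  Position 14 ')': depth becomes 1
  Position 15 ')': depth becomes 0
Maximum depth reached: 4

4


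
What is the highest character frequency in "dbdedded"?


Input: dbdedded
Character counts:
  'b': 1
  'd': 5
  'e': 2
Maximum frequency: 5

5


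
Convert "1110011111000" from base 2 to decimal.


Input: "1110011111000" in base 2
Positional expansion:
  Digit '1' (value 1) x 2^12 = 4096
  Digit '1' (value 1) x 2^11 = 2048
  Digit '1' (value 1) x 2^10 = 1024
  Digit '0' (value 0) x 2^9 = 0
  Digit '0' (value 0) x 2^8 = 0
  Digit '1' (value 1) x 2^7 = 128
  Digit '1' (value 1) x 2^6 = 64
  Digit '1' (value 1) x 2^5 = 32
  Digit '1' (value 1) x 2^4 = 16
  Digit '1' (value 1) x 2^3 = 8
  Digit '0' (value 0) x 2^2 = 0
  Digit '0' (value 0) x 2^1 = 0
  Digit '0' (value 0) x 2^0 = 0
Sum = 7416

7416


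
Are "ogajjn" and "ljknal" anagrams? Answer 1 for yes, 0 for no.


Strings: "ogajjn", "ljknal"
Sorted first:  agjjno
Sorted second: ajklln
Differ at position 1: 'g' vs 'j' => not anagrams

0


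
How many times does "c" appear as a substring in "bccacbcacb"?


Searching for "c" in "bccacbcacb"
Scanning each position:
  Position 0: "b" => no
  Position 1: "c" => MATCH
  Position 2: "c" => MATCH
  Position 3: "a" => no
  Position 4: "c" => MATCH
  Position 5: "b" => no
  Position 6: "c" => MATCH
  Position 7: "a" => no
  Position 8: "c" => MATCH
  Position 9: "b" => no
Total occurrences: 5

5


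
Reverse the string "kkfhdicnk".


Input: kkfhdicnk
Reading characters right to left:
  Position 8: 'k'
  Position 7: 'n'
  Position 6: 'c'
  Position 5: 'i'
  Position 4: 'd'
  Position 3: 'h'
  Position 2: 'f'
  Position 1: 'k'
  Position 0: 'k'
Reversed: kncidhfkk

kncidhfkk


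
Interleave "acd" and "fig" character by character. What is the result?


Interleaving "acd" and "fig":
  Position 0: 'a' from first, 'f' from second => "af"
  Position 1: 'c' from first, 'i' from second => "ci"
  Position 2: 'd' from first, 'g' from second => "dg"
Result: afcidg

afcidg


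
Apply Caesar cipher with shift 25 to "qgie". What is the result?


Caesar cipher: shift "qgie" by 25
  'q' (pos 16) + 25 = pos 15 = 'p'
  'g' (pos 6) + 25 = pos 5 = 'f'
  'i' (pos 8) + 25 = pos 7 = 'h'
  'e' (pos 4) + 25 = pos 3 = 'd'
Result: pfhd

pfhd


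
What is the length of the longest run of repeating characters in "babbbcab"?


Input: "babbbcab"
Scanning for longest run:
  Position 1 ('a'): new char, reset run to 1
  Position 2 ('b'): new char, reset run to 1
  Position 3 ('b'): continues run of 'b', length=2
  Position 4 ('b'): continues run of 'b', length=3
  Position 5 ('c'): new char, reset run to 1
  Position 6 ('a'): new char, reset run to 1
  Position 7 ('b'): new char, reset run to 1
Longest run: 'b' with length 3

3


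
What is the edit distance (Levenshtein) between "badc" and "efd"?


Computing edit distance: "badc" -> "efd"
DP table:
           e    f    d
      0    1    2    3
  b   1    1    2    3
  a   2    2    2    3
  d   3    3    3    2
  c   4    4    4    3
Edit distance = dp[4][3] = 3

3


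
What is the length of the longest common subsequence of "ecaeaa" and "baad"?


LCS of "ecaeaa" and "baad"
DP table:
           b    a    a    d
      0    0    0    0    0
  e   0    0    0    0    0
  c   0    0    0    0    0
  a   0    0    1    1    1
  e   0    0    1    1    1
  a   0    0    1    2    2
  a   0    0    1    2    2
LCS length = dp[6][4] = 2

2


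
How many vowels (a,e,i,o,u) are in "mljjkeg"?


Input: mljjkeg
Checking each character:
  'm' at position 0: consonant
  'l' at position 1: consonant
  'j' at position 2: consonant
  'j' at position 3: consonant
  'k' at position 4: consonant
  'e' at position 5: vowel (running total: 1)
  'g' at position 6: consonant
Total vowels: 1

1


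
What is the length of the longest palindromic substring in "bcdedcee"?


Input: "bcdedcee"
Checking substrings for palindromes:
  [1:6] "cdedc" (len 5) => palindrome
  [2:5] "ded" (len 3) => palindrome
  [6:8] "ee" (len 2) => palindrome
Longest palindromic substring: "cdedc" with length 5

5


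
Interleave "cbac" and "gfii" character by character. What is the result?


Interleaving "cbac" and "gfii":
  Position 0: 'c' from first, 'g' from second => "cg"
  Position 1: 'b' from first, 'f' from second => "bf"
  Position 2: 'a' from first, 'i' from second => "ai"
  Position 3: 'c' from first, 'i' from second => "ci"
Result: cgbfaici

cgbfaici


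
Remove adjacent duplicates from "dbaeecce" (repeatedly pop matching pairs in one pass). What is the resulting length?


Input: dbaeecce
Stack-based adjacent duplicate removal:
  Read 'd': push. Stack: d
  Read 'b': push. Stack: db
  Read 'a': push. Stack: dba
  Read 'e': push. Stack: dbae
  Read 'e': matches stack top 'e' => pop. Stack: dba
  Read 'c': push. Stack: dbac
  Read 'c': matches stack top 'c' => pop. Stack: dba
  Read 'e': push. Stack: dbae
Final stack: "dbae" (length 4)

4


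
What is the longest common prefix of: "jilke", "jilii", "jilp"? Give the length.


Words: jilke, jilii, jilp
  Position 0: all 'j' => match
  Position 1: all 'i' => match
  Position 2: all 'l' => match
  Position 3: ('k', 'i', 'p') => mismatch, stop
LCP = "jil" (length 3)

3


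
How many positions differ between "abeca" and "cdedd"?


Comparing "abeca" and "cdedd" position by position:
  Position 0: 'a' vs 'c' => DIFFER
  Position 1: 'b' vs 'd' => DIFFER
  Position 2: 'e' vs 'e' => same
  Position 3: 'c' vs 'd' => DIFFER
  Position 4: 'a' vs 'd' => DIFFER
Positions that differ: 4

4


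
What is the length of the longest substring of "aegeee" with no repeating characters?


Input: "aegeee"
Sliding window (track last position of each char):
  Position 0 ('a'): window [0,0] length 1 -- new best
  Position 1 ('e'): window [0,1] length 2 -- new best
  Position 2 ('g'): window [0,2] length 3 -- new best
  Position 3 ('e'): repeat (last at 1), move window start to 2
  Position 3 ('e'): window [2,3] length 2
  Position 4 ('e'): repeat (last at 3), move window start to 4
  Position 4 ('e'): window [4,4] length 1
  Position 5 ('e'): repeat (last at 4), move window start to 5
  Position 5 ('e'): window [5,5] length 1
Longest substring with no repeats: "aeg" with length 3

3


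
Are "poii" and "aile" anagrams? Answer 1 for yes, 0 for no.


Strings: "poii", "aile"
Sorted first:  iiop
Sorted second: aeil
Differ at position 0: 'i' vs 'a' => not anagrams

0


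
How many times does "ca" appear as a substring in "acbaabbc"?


Searching for "ca" in "acbaabbc"
Scanning each position:
  Position 0: "ac" => no
  Position 1: "cb" => no
  Position 2: "ba" => no
  Position 3: "aa" => no
  Position 4: "ab" => no
  Position 5: "bb" => no
  Position 6: "bc" => no
Total occurrences: 0

0


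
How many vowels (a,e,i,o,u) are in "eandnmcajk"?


Input: eandnmcajk
Checking each character:
  'e' at position 0: vowel (running total: 1)
  'a' at position 1: vowel (running total: 2)
  'n' at position 2: consonant
  'd' at position 3: consonant
  'n' at position 4: consonant
  'm' at position 5: consonant
  'c' at position 6: consonant
  'a' at position 7: vowel (running total: 3)
  'j' at position 8: consonant
  'k' at position 9: consonant
Total vowels: 3

3


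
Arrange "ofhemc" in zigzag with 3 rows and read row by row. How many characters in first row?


Zigzag "ofhemc" into 3 rows:
Placing characters:
  'o' => row 0
  'f' => row 1
  'h' => row 2
  'e' => row 1
  'm' => row 0
  'c' => row 1
Rows:
  Row 0: "om"
  Row 1: "fec"
  Row 2: "h"
First row length: 2

2


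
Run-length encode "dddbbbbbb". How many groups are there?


Input: dddbbbbbb
Scanning for consecutive runs:
  Group 1: 'd' x 3 (positions 0-2)
  Group 2: 'b' x 6 (positions 3-8)
Total groups: 2

2


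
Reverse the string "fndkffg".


Input: fndkffg
Reading characters right to left:
  Position 6: 'g'
  Position 5: 'f'
  Position 4: 'f'
  Position 3: 'k'
  Position 2: 'd'
  Position 1: 'n'
  Position 0: 'f'
Reversed: gffkdnf

gffkdnf


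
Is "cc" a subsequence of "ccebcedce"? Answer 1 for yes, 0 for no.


Check if "cc" is a subsequence of "ccebcedce"
Greedy scan:
  Position 0 ('c'): matches sub[0] = 'c'
  Position 1 ('c'): matches sub[1] = 'c'
  Position 2 ('e'): no match needed
  Position 3 ('b'): no match needed
  Position 4 ('c'): no match needed
  Position 5 ('e'): no match needed
  Position 6 ('d'): no match needed
  Position 7 ('c'): no match needed
  Position 8 ('e'): no match needed
All 2 characters matched => is a subsequence

1


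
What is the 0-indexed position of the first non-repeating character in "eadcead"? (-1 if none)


Input: eadcead
Character frequencies:
  'a': 2
  'c': 1
  'd': 2
  'e': 2
Scanning left to right for freq == 1:
  Position 0 ('e'): freq=2, skip
  Position 1 ('a'): freq=2, skip
  Position 2 ('d'): freq=2, skip
  Position 3 ('c'): unique! => answer = 3

3


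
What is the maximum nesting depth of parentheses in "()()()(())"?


Input: "()()()(())"
Tracking depth:
  Position 0 '(': depth becomes 1
  Position 1 ')': depth becomes 0
  Position 2 '(': depth becomes 1
  Position 3 ')': depth becomes 0
  Position 4 '(': depth becomes 1
  Position 5 ')': depth becomes 0
  Position 6 '(': depth becomes 1
  Position 7 '(': depth becomes 2
  Position 8 ')': depth becomes 1
  Position 9 ')': depth becomes 0
Maximum depth reached: 2

2


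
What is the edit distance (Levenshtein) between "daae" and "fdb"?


Computing edit distance: "daae" -> "fdb"
DP table:
           f    d    b
      0    1    2    3
  d   1    1    1    2
  a   2    2    2    2
  a   3    3    3    3
  e   4    4    4    4
Edit distance = dp[4][3] = 4

4


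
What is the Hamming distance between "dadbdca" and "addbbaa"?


Comparing "dadbdca" and "addbbaa" position by position:
  Position 0: 'd' vs 'a' => differ
  Position 1: 'a' vs 'd' => differ
  Position 2: 'd' vs 'd' => same
  Position 3: 'b' vs 'b' => same
  Position 4: 'd' vs 'b' => differ
  Position 5: 'c' vs 'a' => differ
  Position 6: 'a' vs 'a' => same
Total differences (Hamming distance): 4

4


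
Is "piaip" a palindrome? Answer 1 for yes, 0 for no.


Input: piaip
Reversed: piaip
  Compare pos 0 ('p') with pos 4 ('p'): match
  Compare pos 1 ('i') with pos 3 ('i'): match
Result: palindrome

1


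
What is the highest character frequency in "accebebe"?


Input: accebebe
Character counts:
  'a': 1
  'b': 2
  'c': 2
  'e': 3
Maximum frequency: 3

3


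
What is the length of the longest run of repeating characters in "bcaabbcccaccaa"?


Input: "bcaabbcccaccaa"
Scanning for longest run:
  Position 1 ('c'): new char, reset run to 1
  Position 2 ('a'): new char, reset run to 1
  Position 3 ('a'): continues run of 'a', length=2
  Position 4 ('b'): new char, reset run to 1
  Position 5 ('b'): continues run of 'b', length=2
  Position 6 ('c'): new char, reset run to 1
  Position 7 ('c'): continues run of 'c', length=2
  Position 8 ('c'): continues run of 'c', length=3
  Position 9 ('a'): new char, reset run to 1
  Position 10 ('c'): new char, reset run to 1
  Position 11 ('c'): continues run of 'c', length=2
  Position 12 ('a'): new char, reset run to 1
  Position 13 ('a'): continues run of 'a', length=2
Longest run: 'c' with length 3

3


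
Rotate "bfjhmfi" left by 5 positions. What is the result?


Input: "bfjhmfi", rotate left by 5
First 5 characters: "bfjhm"
Remaining characters: "fi"
Concatenate remaining + first: "fi" + "bfjhm" = "fibfjhm"

fibfjhm


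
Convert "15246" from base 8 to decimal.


Input: "15246" in base 8
Positional expansion:
  Digit '1' (value 1) x 8^4 = 4096
  Digit '5' (value 5) x 8^3 = 2560
  Digit '2' (value 2) x 8^2 = 128
  Digit '4' (value 4) x 8^1 = 32
  Digit '6' (value 6) x 8^0 = 6
Sum = 6822

6822


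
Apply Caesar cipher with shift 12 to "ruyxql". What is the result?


Caesar cipher: shift "ruyxql" by 12
  'r' (pos 17) + 12 = pos 3 = 'd'
  'u' (pos 20) + 12 = pos 6 = 'g'
  'y' (pos 24) + 12 = pos 10 = 'k'
  'x' (pos 23) + 12 = pos 9 = 'j'
  'q' (pos 16) + 12 = pos 2 = 'c'
  'l' (pos 11) + 12 = pos 23 = 'x'
Result: dgkjcx

dgkjcx


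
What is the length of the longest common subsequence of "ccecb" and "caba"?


LCS of "ccecb" and "caba"
DP table:
           c    a    b    a
      0    0    0    0    0
  c   0    1    1    1    1
  c   0    1    1    1    1
  e   0    1    1    1    1
  c   0    1    1    1    1
  b   0    1    1    2    2
LCS length = dp[5][4] = 2

2


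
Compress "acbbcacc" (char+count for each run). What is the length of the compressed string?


Input: acbbcacc
Runs:
  'a' x 1 => "a1"
  'c' x 1 => "c1"
  'b' x 2 => "b2"
  'c' x 1 => "c1"
  'a' x 1 => "a1"
  'c' x 2 => "c2"
Compressed: "a1c1b2c1a1c2"
Compressed length: 12

12


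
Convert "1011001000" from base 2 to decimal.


Input: "1011001000" in base 2
Positional expansion:
  Digit '1' (value 1) x 2^9 = 512
  Digit '0' (value 0) x 2^8 = 0
  Digit '1' (value 1) x 2^7 = 128
  Digit '1' (value 1) x 2^6 = 64
  Digit '0' (value 0) x 2^5 = 0
  Digit '0' (value 0) x 2^4 = 0
  Digit '1' (value 1) x 2^3 = 8
  Digit '0' (value 0) x 2^2 = 0
  Digit '0' (value 0) x 2^1 = 0
  Digit '0' (value 0) x 2^0 = 0
Sum = 712

712


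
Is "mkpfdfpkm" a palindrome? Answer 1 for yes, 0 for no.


Input: mkpfdfpkm
Reversed: mkpfdfpkm
  Compare pos 0 ('m') with pos 8 ('m'): match
  Compare pos 1 ('k') with pos 7 ('k'): match
  Compare pos 2 ('p') with pos 6 ('p'): match
  Compare pos 3 ('f') with pos 5 ('f'): match
Result: palindrome

1


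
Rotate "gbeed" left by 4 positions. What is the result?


Input: "gbeed", rotate left by 4
First 4 characters: "gbee"
Remaining characters: "d"
Concatenate remaining + first: "d" + "gbee" = "dgbee"

dgbee


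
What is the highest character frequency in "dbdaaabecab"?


Input: dbdaaabecab
Character counts:
  'a': 4
  'b': 3
  'c': 1
  'd': 2
  'e': 1
Maximum frequency: 4

4


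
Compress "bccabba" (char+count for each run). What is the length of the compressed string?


Input: bccabba
Runs:
  'b' x 1 => "b1"
  'c' x 2 => "c2"
  'a' x 1 => "a1"
  'b' x 2 => "b2"
  'a' x 1 => "a1"
Compressed: "b1c2a1b2a1"
Compressed length: 10

10


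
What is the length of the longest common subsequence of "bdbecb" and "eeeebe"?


LCS of "bdbecb" and "eeeebe"
DP table:
           e    e    e    e    b    e
      0    0    0    0    0    0    0
  b   0    0    0    0    0    1    1
  d   0    0    0    0    0    1    1
  b   0    0    0    0    0    1    1
  e   0    1    1    1    1    1    2
  c   0    1    1    1    1    1    2
  b   0    1    1    1    1    2    2
LCS length = dp[6][6] = 2

2


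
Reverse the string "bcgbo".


Input: bcgbo
Reading characters right to left:
  Position 4: 'o'
  Position 3: 'b'
  Position 2: 'g'
  Position 1: 'c'
  Position 0: 'b'
Reversed: obgcb

obgcb


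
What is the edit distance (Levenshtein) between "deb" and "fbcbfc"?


Computing edit distance: "deb" -> "fbcbfc"
DP table:
           f    b    c    b    f    c
      0    1    2    3    4    5    6
  d   1    1    2    3    4    5    6
  e   2    2    2    3    4    5    6
  b   3    3    2    3    3    4    5
Edit distance = dp[3][6] = 5

5


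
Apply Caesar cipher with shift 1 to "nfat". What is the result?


Caesar cipher: shift "nfat" by 1
  'n' (pos 13) + 1 = pos 14 = 'o'
  'f' (pos 5) + 1 = pos 6 = 'g'
  'a' (pos 0) + 1 = pos 1 = 'b'
  't' (pos 19) + 1 = pos 20 = 'u'
Result: ogbu

ogbu


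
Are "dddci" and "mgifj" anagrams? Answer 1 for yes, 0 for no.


Strings: "dddci", "mgifj"
Sorted first:  cdddi
Sorted second: fgijm
Differ at position 0: 'c' vs 'f' => not anagrams

0


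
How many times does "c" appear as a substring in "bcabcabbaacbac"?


Searching for "c" in "bcabcabbaacbac"
Scanning each position:
  Position 0: "b" => no
  Position 1: "c" => MATCH
  Position 2: "a" => no
  Position 3: "b" => no
  Position 4: "c" => MATCH
  Position 5: "a" => no
  Position 6: "b" => no
  Position 7: "b" => no
  Position 8: "a" => no
  Position 9: "a" => no
  Position 10: "c" => MATCH
  Position 11: "b" => no
  Position 12: "a" => no
  Position 13: "c" => MATCH
Total occurrences: 4

4


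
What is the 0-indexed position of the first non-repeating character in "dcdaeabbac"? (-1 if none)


Input: dcdaeabbac
Character frequencies:
  'a': 3
  'b': 2
  'c': 2
  'd': 2
  'e': 1
Scanning left to right for freq == 1:
  Position 0 ('d'): freq=2, skip
  Position 1 ('c'): freq=2, skip
  Position 2 ('d'): freq=2, skip
  Position 3 ('a'): freq=3, skip
  Position 4 ('e'): unique! => answer = 4

4
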